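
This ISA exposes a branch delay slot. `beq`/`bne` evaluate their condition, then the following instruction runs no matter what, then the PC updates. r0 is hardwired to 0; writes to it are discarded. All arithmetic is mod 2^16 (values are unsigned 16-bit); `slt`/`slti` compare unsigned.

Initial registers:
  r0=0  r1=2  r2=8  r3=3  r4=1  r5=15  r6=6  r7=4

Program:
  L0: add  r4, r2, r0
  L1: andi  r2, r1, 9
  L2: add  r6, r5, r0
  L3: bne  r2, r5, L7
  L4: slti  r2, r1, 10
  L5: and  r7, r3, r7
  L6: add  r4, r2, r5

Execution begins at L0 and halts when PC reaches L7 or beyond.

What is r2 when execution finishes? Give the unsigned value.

PC=0  add  r4, r2, r0        | r0=0 r1=2 r2=8 r3=3 r4=8 r5=15 r6=6 r7=4
PC=1  andi  r2, r1, 9        | r0=0 r1=2 r2=0 r3=3 r4=8 r5=15 r6=6 r7=4
PC=2  add  r6, r5, r0        | r0=0 r1=2 r2=0 r3=3 r4=8 r5=15 r6=15 r7=4
PC=3  bne  r2, r5, L7        | r0=0 r1=2 r2=0 r3=3 r4=8 r5=15 r6=15 r7=4  [TAKEN]
PC=4  slti  r2, r1, 10       | r0=0 r1=2 r2=1 r3=3 r4=8 r5=15 r6=15 r7=4

1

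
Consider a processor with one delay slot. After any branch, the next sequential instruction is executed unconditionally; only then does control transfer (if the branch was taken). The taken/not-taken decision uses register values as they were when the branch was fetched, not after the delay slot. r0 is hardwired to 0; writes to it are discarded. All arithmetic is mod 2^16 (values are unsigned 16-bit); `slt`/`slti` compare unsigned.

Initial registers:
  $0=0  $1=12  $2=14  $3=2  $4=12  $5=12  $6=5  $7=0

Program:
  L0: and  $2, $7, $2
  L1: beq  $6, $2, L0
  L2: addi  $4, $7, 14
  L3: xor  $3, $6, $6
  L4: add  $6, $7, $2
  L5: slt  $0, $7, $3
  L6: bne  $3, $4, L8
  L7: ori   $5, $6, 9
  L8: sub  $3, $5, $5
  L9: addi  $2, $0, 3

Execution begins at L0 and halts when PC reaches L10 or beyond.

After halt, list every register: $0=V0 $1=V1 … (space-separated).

$0=0 $1=12 $2=3 $3=0 $4=14 $5=9 $6=0 $7=0

PC=0  and  $2, $7, $2        | $0=0 $1=12 $2=0 $3=2 $4=12 $5=12 $6=5 $7=0
PC=1  beq  $6, $2, L0        | $0=0 $1=12 $2=0 $3=2 $4=12 $5=12 $6=5 $7=0  [not taken]
PC=2  addi  $4, $7, 14       | $0=0 $1=12 $2=0 $3=2 $4=14 $5=12 $6=5 $7=0
PC=3  xor  $3, $6, $6        | $0=0 $1=12 $2=0 $3=0 $4=14 $5=12 $6=5 $7=0
PC=4  add  $6, $7, $2        | $0=0 $1=12 $2=0 $3=0 $4=14 $5=12 $6=0 $7=0
PC=5  slt  $0, $7, $3        | $0=0 $1=12 $2=0 $3=0 $4=14 $5=12 $6=0 $7=0
PC=6  bne  $3, $4, L8        | $0=0 $1=12 $2=0 $3=0 $4=14 $5=12 $6=0 $7=0  [TAKEN]
PC=7  ori   $5, $6, 9        | $0=0 $1=12 $2=0 $3=0 $4=14 $5=9 $6=0 $7=0
PC=8  sub  $3, $5, $5        | $0=0 $1=12 $2=0 $3=0 $4=14 $5=9 $6=0 $7=0
PC=9  addi  $2, $0, 3        | $0=0 $1=12 $2=3 $3=0 $4=14 $5=9 $6=0 $7=0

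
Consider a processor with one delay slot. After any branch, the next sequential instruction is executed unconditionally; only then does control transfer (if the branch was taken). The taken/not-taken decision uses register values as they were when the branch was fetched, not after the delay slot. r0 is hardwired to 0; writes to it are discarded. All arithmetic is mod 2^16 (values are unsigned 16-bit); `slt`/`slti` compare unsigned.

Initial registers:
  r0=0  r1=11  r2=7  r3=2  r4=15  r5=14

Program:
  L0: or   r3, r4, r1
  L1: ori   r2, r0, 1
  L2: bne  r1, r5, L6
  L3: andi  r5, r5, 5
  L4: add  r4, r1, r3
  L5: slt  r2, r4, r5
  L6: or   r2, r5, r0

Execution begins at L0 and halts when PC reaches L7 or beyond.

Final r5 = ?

#0 or   r3, r4, r1 ; 0/11/7/15/15/14
#1 ori   r2, r0, 1 ; 0/11/1/15/15/14
#2 bne  r1, r5, L6 ; 0/11/1/15/15/14 ; →target
#3 andi  r5, r5, 5 ; 0/11/1/15/15/4
#6 or   r2, r5, r0 ; 0/11/4/15/15/4

4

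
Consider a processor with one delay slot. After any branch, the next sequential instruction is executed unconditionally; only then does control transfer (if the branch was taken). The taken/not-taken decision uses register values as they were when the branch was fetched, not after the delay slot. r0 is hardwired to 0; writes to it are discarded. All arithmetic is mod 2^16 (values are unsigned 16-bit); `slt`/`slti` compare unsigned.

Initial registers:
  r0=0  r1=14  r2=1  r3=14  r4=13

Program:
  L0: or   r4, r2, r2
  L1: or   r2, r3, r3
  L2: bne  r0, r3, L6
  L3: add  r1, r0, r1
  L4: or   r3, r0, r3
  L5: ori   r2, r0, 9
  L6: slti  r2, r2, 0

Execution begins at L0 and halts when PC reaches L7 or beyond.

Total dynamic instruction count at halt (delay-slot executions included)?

5

  step pc=0: or   r4, r2, r2  regs=(0,14,1,14,1)
  step pc=1: or   r2, r3, r3  regs=(0,14,14,14,1)
  step pc=2: bne  r0, r3, L6  cond=T  regs=(0,14,14,14,1)
  step pc=3: add  r1, r0, r1  regs=(0,14,14,14,1)
  step pc=6: slti  r2, r2, 0  regs=(0,14,0,14,1)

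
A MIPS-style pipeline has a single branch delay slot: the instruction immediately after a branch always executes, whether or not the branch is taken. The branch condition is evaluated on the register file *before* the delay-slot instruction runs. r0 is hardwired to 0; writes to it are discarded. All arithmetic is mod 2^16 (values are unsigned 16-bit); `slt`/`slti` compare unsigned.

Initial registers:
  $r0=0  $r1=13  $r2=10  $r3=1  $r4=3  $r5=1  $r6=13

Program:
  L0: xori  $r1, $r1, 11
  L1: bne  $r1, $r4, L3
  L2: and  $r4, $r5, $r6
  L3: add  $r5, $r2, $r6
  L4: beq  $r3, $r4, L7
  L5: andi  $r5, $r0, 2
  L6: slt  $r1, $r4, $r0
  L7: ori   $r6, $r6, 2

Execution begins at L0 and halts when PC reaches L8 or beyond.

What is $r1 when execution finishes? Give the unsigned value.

6

  step pc=0: xori  $r1, $r1, 11  regs=(0,6,10,1,3,1,13)
  step pc=1: bne  $r1, $r4, L3  cond=T  regs=(0,6,10,1,3,1,13)
  step pc=2: and  $r4, $r5, $r6  regs=(0,6,10,1,1,1,13)
  step pc=3: add  $r5, $r2, $r6  regs=(0,6,10,1,1,23,13)
  step pc=4: beq  $r3, $r4, L7  cond=T  regs=(0,6,10,1,1,23,13)
  step pc=5: andi  $r5, $r0, 2  regs=(0,6,10,1,1,0,13)
  step pc=7: ori   $r6, $r6, 2  regs=(0,6,10,1,1,0,15)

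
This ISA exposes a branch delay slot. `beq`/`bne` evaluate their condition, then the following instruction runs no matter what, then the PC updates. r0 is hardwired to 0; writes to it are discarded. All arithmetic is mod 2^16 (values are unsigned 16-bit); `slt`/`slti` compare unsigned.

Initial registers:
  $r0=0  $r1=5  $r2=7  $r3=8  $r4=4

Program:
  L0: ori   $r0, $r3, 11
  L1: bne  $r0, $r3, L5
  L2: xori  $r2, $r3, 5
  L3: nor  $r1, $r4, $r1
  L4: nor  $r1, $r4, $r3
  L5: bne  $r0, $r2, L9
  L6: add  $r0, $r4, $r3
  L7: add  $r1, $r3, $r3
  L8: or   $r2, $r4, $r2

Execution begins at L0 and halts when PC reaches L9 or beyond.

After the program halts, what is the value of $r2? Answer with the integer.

13

PC=0  ori   $r0, $r3, 11     | $r0=0 $r1=5 $r2=7 $r3=8 $r4=4
PC=1  bne  $r0, $r3, L5      | $r0=0 $r1=5 $r2=7 $r3=8 $r4=4  [TAKEN]
PC=2  xori  $r2, $r3, 5      | $r0=0 $r1=5 $r2=13 $r3=8 $r4=4
PC=5  bne  $r0, $r2, L9      | $r0=0 $r1=5 $r2=13 $r3=8 $r4=4  [TAKEN]
PC=6  add  $r0, $r4, $r3     | $r0=0 $r1=5 $r2=13 $r3=8 $r4=4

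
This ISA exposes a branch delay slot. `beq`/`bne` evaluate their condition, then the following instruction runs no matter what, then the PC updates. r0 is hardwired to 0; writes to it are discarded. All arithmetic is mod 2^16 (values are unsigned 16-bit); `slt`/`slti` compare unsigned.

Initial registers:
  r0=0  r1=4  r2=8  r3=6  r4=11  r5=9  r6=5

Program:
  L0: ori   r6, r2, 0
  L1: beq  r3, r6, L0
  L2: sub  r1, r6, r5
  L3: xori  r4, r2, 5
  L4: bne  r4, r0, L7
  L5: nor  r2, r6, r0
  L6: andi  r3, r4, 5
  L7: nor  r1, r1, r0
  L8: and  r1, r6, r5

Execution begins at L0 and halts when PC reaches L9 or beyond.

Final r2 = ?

PC=0  ori   r6, r2, 0        | r0=0 r1=4 r2=8 r3=6 r4=11 r5=9 r6=8
PC=1  beq  r3, r6, L0        | r0=0 r1=4 r2=8 r3=6 r4=11 r5=9 r6=8  [not taken]
PC=2  sub  r1, r6, r5        | r0=0 r1=65535 r2=8 r3=6 r4=11 r5=9 r6=8
PC=3  xori  r4, r2, 5        | r0=0 r1=65535 r2=8 r3=6 r4=13 r5=9 r6=8
PC=4  bne  r4, r0, L7        | r0=0 r1=65535 r2=8 r3=6 r4=13 r5=9 r6=8  [TAKEN]
PC=5  nor  r2, r6, r0        | r0=0 r1=65535 r2=65527 r3=6 r4=13 r5=9 r6=8
PC=7  nor  r1, r1, r0        | r0=0 r1=0 r2=65527 r3=6 r4=13 r5=9 r6=8
PC=8  and  r1, r6, r5        | r0=0 r1=8 r2=65527 r3=6 r4=13 r5=9 r6=8

65527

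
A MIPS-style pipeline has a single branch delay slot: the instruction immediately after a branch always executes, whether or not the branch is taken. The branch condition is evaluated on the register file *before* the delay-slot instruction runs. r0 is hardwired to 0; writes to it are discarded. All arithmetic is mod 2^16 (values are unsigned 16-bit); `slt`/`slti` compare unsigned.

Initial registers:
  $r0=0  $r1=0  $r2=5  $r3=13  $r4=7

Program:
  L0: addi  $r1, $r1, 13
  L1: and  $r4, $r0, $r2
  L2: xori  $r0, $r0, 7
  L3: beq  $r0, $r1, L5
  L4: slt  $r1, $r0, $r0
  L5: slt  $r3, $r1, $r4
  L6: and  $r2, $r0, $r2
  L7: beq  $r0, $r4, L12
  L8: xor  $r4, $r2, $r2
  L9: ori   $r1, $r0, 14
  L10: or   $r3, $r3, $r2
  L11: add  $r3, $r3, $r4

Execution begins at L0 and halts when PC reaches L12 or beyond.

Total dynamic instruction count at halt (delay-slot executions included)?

PC=0  addi  $r1, $r1, 13     | $r0=0 $r1=13 $r2=5 $r3=13 $r4=7
PC=1  and  $r4, $r0, $r2     | $r0=0 $r1=13 $r2=5 $r3=13 $r4=0
PC=2  xori  $r0, $r0, 7      | $r0=0 $r1=13 $r2=5 $r3=13 $r4=0
PC=3  beq  $r0, $r1, L5      | $r0=0 $r1=13 $r2=5 $r3=13 $r4=0  [not taken]
PC=4  slt  $r1, $r0, $r0     | $r0=0 $r1=0 $r2=5 $r3=13 $r4=0
PC=5  slt  $r3, $r1, $r4     | $r0=0 $r1=0 $r2=5 $r3=0 $r4=0
PC=6  and  $r2, $r0, $r2     | $r0=0 $r1=0 $r2=0 $r3=0 $r4=0
PC=7  beq  $r0, $r4, L12     | $r0=0 $r1=0 $r2=0 $r3=0 $r4=0  [TAKEN]
PC=8  xor  $r4, $r2, $r2     | $r0=0 $r1=0 $r2=0 $r3=0 $r4=0

9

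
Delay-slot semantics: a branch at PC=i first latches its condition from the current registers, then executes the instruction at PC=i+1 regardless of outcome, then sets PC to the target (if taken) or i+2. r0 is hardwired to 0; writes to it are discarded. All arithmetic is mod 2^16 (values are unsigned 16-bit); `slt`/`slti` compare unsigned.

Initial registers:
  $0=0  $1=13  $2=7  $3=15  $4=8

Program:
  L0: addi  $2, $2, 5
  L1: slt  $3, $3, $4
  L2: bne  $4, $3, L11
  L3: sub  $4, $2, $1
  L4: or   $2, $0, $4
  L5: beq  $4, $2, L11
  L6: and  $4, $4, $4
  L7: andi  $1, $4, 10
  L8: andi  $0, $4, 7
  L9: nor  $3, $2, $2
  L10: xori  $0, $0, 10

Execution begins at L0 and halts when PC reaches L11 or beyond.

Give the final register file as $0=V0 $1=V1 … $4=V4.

PC=0  addi  $2, $2, 5        | $0=0 $1=13 $2=12 $3=15 $4=8
PC=1  slt  $3, $3, $4        | $0=0 $1=13 $2=12 $3=0 $4=8
PC=2  bne  $4, $3, L11       | $0=0 $1=13 $2=12 $3=0 $4=8  [TAKEN]
PC=3  sub  $4, $2, $1        | $0=0 $1=13 $2=12 $3=0 $4=65535

$0=0 $1=13 $2=12 $3=0 $4=65535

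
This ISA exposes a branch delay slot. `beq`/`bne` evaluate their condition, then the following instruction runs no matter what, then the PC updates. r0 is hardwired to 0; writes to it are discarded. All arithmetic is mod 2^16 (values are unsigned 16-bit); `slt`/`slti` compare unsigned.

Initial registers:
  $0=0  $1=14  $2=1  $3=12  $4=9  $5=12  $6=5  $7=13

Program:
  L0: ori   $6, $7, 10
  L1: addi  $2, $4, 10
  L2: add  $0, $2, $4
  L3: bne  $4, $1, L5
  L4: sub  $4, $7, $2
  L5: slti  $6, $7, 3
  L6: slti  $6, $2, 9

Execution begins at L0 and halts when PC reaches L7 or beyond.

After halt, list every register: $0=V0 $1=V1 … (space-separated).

  step pc=0: ori   $6, $7, 10  regs=(0,14,1,12,9,12,15,13)
  step pc=1: addi  $2, $4, 10  regs=(0,14,19,12,9,12,15,13)
  step pc=2: add  $0, $2, $4  regs=(0,14,19,12,9,12,15,13)
  step pc=3: bne  $4, $1, L5  cond=T  regs=(0,14,19,12,9,12,15,13)
  step pc=4: sub  $4, $7, $2  regs=(0,14,19,12,65530,12,15,13)
  step pc=5: slti  $6, $7, 3  regs=(0,14,19,12,65530,12,0,13)
  step pc=6: slti  $6, $2, 9  regs=(0,14,19,12,65530,12,0,13)

$0=0 $1=14 $2=19 $3=12 $4=65530 $5=12 $6=0 $7=13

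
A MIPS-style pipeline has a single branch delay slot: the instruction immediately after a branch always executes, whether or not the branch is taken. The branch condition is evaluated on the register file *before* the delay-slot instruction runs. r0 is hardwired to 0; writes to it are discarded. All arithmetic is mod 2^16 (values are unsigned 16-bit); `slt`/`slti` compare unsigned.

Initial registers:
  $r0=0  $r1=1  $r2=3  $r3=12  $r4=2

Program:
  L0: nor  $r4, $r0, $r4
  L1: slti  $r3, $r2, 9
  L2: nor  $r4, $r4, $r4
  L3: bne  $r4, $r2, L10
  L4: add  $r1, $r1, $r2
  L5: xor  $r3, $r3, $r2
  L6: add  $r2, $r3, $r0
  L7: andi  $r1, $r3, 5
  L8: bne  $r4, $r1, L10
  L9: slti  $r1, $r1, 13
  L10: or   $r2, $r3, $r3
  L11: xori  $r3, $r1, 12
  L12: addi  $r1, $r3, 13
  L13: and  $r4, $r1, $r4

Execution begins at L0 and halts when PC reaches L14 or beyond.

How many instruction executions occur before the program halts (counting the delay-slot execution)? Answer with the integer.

9

  step pc=0: nor  $r4, $r0, $r4  regs=(0,1,3,12,65533)
  step pc=1: slti  $r3, $r2, 9  regs=(0,1,3,1,65533)
  step pc=2: nor  $r4, $r4, $r4  regs=(0,1,3,1,2)
  step pc=3: bne  $r4, $r2, L10  cond=T  regs=(0,1,3,1,2)
  step pc=4: add  $r1, $r1, $r2  regs=(0,4,3,1,2)
  step pc=10: or   $r2, $r3, $r3  regs=(0,4,1,1,2)
  step pc=11: xori  $r3, $r1, 12  regs=(0,4,1,8,2)
  step pc=12: addi  $r1, $r3, 13  regs=(0,21,1,8,2)
  step pc=13: and  $r4, $r1, $r4  regs=(0,21,1,8,0)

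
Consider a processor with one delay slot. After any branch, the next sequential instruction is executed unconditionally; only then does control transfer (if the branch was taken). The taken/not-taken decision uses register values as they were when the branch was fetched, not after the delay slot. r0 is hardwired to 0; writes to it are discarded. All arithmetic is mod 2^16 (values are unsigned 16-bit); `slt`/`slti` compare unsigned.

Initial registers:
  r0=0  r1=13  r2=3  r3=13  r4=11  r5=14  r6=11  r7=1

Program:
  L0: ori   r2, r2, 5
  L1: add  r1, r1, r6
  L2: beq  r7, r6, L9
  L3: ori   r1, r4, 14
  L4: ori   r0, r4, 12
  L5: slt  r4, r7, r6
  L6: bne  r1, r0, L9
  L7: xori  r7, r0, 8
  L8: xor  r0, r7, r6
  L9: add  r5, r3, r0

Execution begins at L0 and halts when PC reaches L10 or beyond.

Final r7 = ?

8

  step pc=0: ori   r2, r2, 5  regs=(0,13,7,13,11,14,11,1)
  step pc=1: add  r1, r1, r6  regs=(0,24,7,13,11,14,11,1)
  step pc=2: beq  r7, r6, L9  cond=F  regs=(0,24,7,13,11,14,11,1)
  step pc=3: ori   r1, r4, 14  regs=(0,15,7,13,11,14,11,1)
  step pc=4: ori   r0, r4, 12  regs=(0,15,7,13,11,14,11,1)
  step pc=5: slt  r4, r7, r6  regs=(0,15,7,13,1,14,11,1)
  step pc=6: bne  r1, r0, L9  cond=T  regs=(0,15,7,13,1,14,11,1)
  step pc=7: xori  r7, r0, 8  regs=(0,15,7,13,1,14,11,8)
  step pc=9: add  r5, r3, r0  regs=(0,15,7,13,1,13,11,8)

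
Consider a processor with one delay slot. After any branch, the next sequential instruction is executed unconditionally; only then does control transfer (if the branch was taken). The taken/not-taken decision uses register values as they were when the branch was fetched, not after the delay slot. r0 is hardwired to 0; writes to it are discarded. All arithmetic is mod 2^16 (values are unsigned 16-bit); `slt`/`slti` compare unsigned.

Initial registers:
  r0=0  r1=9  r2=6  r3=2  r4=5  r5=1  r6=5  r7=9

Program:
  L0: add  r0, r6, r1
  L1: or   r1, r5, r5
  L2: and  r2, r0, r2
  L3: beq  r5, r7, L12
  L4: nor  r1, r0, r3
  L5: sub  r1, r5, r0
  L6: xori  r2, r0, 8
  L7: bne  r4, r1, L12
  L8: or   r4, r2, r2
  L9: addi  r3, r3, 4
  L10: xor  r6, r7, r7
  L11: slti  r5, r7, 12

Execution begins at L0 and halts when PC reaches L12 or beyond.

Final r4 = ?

PC=0  add  r0, r6, r1        | r0=0 r1=9 r2=6 r3=2 r4=5 r5=1 r6=5 r7=9
PC=1  or   r1, r5, r5        | r0=0 r1=1 r2=6 r3=2 r4=5 r5=1 r6=5 r7=9
PC=2  and  r2, r0, r2        | r0=0 r1=1 r2=0 r3=2 r4=5 r5=1 r6=5 r7=9
PC=3  beq  r5, r7, L12       | r0=0 r1=1 r2=0 r3=2 r4=5 r5=1 r6=5 r7=9  [not taken]
PC=4  nor  r1, r0, r3        | r0=0 r1=65533 r2=0 r3=2 r4=5 r5=1 r6=5 r7=9
PC=5  sub  r1, r5, r0        | r0=0 r1=1 r2=0 r3=2 r4=5 r5=1 r6=5 r7=9
PC=6  xori  r2, r0, 8        | r0=0 r1=1 r2=8 r3=2 r4=5 r5=1 r6=5 r7=9
PC=7  bne  r4, r1, L12       | r0=0 r1=1 r2=8 r3=2 r4=5 r5=1 r6=5 r7=9  [TAKEN]
PC=8  or   r4, r2, r2        | r0=0 r1=1 r2=8 r3=2 r4=8 r5=1 r6=5 r7=9

8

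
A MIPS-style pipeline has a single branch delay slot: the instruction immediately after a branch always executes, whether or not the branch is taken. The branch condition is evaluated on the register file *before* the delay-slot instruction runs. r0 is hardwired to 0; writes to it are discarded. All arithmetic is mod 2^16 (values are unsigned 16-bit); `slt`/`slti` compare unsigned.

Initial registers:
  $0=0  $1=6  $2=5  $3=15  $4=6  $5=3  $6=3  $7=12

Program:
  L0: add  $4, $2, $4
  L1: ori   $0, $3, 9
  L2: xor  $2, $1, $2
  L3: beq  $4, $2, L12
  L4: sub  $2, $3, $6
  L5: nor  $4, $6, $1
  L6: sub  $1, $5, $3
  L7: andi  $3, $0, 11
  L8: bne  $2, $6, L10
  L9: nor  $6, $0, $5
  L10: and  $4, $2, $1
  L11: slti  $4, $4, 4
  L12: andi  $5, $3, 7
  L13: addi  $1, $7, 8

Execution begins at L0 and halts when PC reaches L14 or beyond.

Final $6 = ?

PC=0  add  $4, $2, $4        | $0=0 $1=6 $2=5 $3=15 $4=11 $5=3 $6=3 $7=12
PC=1  ori   $0, $3, 9        | $0=0 $1=6 $2=5 $3=15 $4=11 $5=3 $6=3 $7=12
PC=2  xor  $2, $1, $2        | $0=0 $1=6 $2=3 $3=15 $4=11 $5=3 $6=3 $7=12
PC=3  beq  $4, $2, L12       | $0=0 $1=6 $2=3 $3=15 $4=11 $5=3 $6=3 $7=12  [not taken]
PC=4  sub  $2, $3, $6        | $0=0 $1=6 $2=12 $3=15 $4=11 $5=3 $6=3 $7=12
PC=5  nor  $4, $6, $1        | $0=0 $1=6 $2=12 $3=15 $4=65528 $5=3 $6=3 $7=12
PC=6  sub  $1, $5, $3        | $0=0 $1=65524 $2=12 $3=15 $4=65528 $5=3 $6=3 $7=12
PC=7  andi  $3, $0, 11       | $0=0 $1=65524 $2=12 $3=0 $4=65528 $5=3 $6=3 $7=12
PC=8  bne  $2, $6, L10       | $0=0 $1=65524 $2=12 $3=0 $4=65528 $5=3 $6=3 $7=12  [TAKEN]
PC=9  nor  $6, $0, $5        | $0=0 $1=65524 $2=12 $3=0 $4=65528 $5=3 $6=65532 $7=12
PC=10 and  $4, $2, $1        | $0=0 $1=65524 $2=12 $3=0 $4=4 $5=3 $6=65532 $7=12
PC=11 slti  $4, $4, 4        | $0=0 $1=65524 $2=12 $3=0 $4=0 $5=3 $6=65532 $7=12
PC=12 andi  $5, $3, 7        | $0=0 $1=65524 $2=12 $3=0 $4=0 $5=0 $6=65532 $7=12
PC=13 addi  $1, $7, 8        | $0=0 $1=20 $2=12 $3=0 $4=0 $5=0 $6=65532 $7=12

65532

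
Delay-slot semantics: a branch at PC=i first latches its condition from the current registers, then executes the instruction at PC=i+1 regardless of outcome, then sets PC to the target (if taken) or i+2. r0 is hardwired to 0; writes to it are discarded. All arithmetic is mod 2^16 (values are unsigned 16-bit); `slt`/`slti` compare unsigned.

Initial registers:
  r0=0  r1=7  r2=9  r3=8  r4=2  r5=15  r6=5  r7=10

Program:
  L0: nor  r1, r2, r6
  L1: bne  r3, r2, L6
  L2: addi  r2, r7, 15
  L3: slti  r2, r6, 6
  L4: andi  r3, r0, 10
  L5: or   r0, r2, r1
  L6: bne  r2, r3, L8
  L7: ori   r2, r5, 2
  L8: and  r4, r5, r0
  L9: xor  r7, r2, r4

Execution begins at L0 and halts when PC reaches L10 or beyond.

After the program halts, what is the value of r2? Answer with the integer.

#0 nor  r1, r2, r6 ; 0/65522/9/8/2/15/5/10
#1 bne  r3, r2, L6 ; 0/65522/9/8/2/15/5/10 ; →target
#2 addi  r2, r7, 15 ; 0/65522/25/8/2/15/5/10
#6 bne  r2, r3, L8 ; 0/65522/25/8/2/15/5/10 ; →target
#7 ori   r2, r5, 2 ; 0/65522/15/8/2/15/5/10
#8 and  r4, r5, r0 ; 0/65522/15/8/0/15/5/10
#9 xor  r7, r2, r4 ; 0/65522/15/8/0/15/5/15

15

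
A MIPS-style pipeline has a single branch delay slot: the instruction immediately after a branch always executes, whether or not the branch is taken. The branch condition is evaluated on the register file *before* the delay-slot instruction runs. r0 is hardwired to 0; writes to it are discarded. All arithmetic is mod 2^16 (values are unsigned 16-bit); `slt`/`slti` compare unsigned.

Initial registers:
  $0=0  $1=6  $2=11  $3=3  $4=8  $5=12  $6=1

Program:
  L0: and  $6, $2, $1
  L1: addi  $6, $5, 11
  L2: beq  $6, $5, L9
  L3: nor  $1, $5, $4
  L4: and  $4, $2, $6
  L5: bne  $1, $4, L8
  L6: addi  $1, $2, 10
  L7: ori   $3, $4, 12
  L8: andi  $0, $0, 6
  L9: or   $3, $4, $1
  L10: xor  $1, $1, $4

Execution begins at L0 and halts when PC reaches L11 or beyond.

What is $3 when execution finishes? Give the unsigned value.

23

  step pc=0: and  $6, $2, $1  regs=(0,6,11,3,8,12,2)
  step pc=1: addi  $6, $5, 11  regs=(0,6,11,3,8,12,23)
  step pc=2: beq  $6, $5, L9  cond=F  regs=(0,6,11,3,8,12,23)
  step pc=3: nor  $1, $5, $4  regs=(0,65523,11,3,8,12,23)
  step pc=4: and  $4, $2, $6  regs=(0,65523,11,3,3,12,23)
  step pc=5: bne  $1, $4, L8  cond=T  regs=(0,65523,11,3,3,12,23)
  step pc=6: addi  $1, $2, 10  regs=(0,21,11,3,3,12,23)
  step pc=8: andi  $0, $0, 6  regs=(0,21,11,3,3,12,23)
  step pc=9: or   $3, $4, $1  regs=(0,21,11,23,3,12,23)
  step pc=10: xor  $1, $1, $4  regs=(0,22,11,23,3,12,23)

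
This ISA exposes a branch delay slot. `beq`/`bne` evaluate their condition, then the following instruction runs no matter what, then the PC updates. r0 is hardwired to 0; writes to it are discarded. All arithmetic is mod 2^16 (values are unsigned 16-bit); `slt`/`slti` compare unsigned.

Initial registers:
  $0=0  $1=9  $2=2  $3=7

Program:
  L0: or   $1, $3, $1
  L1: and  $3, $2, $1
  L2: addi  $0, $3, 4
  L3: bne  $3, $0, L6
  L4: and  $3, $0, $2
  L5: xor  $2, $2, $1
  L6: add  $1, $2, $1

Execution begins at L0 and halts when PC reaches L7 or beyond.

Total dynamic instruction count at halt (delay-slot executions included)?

PC=0  or   $1, $3, $1        | $0=0 $1=15 $2=2 $3=7
PC=1  and  $3, $2, $1        | $0=0 $1=15 $2=2 $3=2
PC=2  addi  $0, $3, 4        | $0=0 $1=15 $2=2 $3=2
PC=3  bne  $3, $0, L6        | $0=0 $1=15 $2=2 $3=2  [TAKEN]
PC=4  and  $3, $0, $2        | $0=0 $1=15 $2=2 $3=0
PC=6  add  $1, $2, $1        | $0=0 $1=17 $2=2 $3=0

6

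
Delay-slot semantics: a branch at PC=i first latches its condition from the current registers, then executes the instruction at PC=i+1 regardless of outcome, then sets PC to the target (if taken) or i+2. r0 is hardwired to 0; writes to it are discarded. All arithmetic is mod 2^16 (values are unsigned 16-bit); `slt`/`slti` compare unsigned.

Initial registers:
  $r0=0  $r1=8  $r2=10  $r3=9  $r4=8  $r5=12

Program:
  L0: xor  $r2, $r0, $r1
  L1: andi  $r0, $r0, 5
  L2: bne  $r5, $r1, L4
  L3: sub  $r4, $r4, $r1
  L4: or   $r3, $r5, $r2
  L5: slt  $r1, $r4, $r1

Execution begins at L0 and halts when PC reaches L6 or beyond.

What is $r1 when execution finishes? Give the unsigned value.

#0 xor  $r2, $r0, $r1 ; 0/8/8/9/8/12
#1 andi  $r0, $r0, 5 ; 0/8/8/9/8/12
#2 bne  $r5, $r1, L4 ; 0/8/8/9/8/12 ; →target
#3 sub  $r4, $r4, $r1 ; 0/8/8/9/0/12
#4 or   $r3, $r5, $r2 ; 0/8/8/12/0/12
#5 slt  $r1, $r4, $r1 ; 0/1/8/12/0/12

1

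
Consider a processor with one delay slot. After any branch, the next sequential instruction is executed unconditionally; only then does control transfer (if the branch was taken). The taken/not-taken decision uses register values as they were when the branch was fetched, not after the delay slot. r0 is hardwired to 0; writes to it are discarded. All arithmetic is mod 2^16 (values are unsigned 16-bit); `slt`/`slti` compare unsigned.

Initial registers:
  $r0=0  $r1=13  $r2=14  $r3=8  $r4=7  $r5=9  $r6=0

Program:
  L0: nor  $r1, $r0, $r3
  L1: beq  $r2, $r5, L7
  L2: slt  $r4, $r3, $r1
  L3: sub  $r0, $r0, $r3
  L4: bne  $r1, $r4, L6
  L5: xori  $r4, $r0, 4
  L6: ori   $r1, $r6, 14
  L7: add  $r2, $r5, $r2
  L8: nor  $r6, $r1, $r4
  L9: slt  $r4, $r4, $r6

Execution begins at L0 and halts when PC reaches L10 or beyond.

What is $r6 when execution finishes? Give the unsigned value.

#0 nor  $r1, $r0, $r3 ; 0/65527/14/8/7/9/0
#1 beq  $r2, $r5, L7 ; 0/65527/14/8/7/9/0 ; →fallthru
#2 slt  $r4, $r3, $r1 ; 0/65527/14/8/1/9/0
#3 sub  $r0, $r0, $r3 ; 0/65527/14/8/1/9/0
#4 bne  $r1, $r4, L6 ; 0/65527/14/8/1/9/0 ; →target
#5 xori  $r4, $r0, 4 ; 0/65527/14/8/4/9/0
#6 ori   $r1, $r6, 14 ; 0/14/14/8/4/9/0
#7 add  $r2, $r5, $r2 ; 0/14/23/8/4/9/0
#8 nor  $r6, $r1, $r4 ; 0/14/23/8/4/9/65521
#9 slt  $r4, $r4, $r6 ; 0/14/23/8/1/9/65521

65521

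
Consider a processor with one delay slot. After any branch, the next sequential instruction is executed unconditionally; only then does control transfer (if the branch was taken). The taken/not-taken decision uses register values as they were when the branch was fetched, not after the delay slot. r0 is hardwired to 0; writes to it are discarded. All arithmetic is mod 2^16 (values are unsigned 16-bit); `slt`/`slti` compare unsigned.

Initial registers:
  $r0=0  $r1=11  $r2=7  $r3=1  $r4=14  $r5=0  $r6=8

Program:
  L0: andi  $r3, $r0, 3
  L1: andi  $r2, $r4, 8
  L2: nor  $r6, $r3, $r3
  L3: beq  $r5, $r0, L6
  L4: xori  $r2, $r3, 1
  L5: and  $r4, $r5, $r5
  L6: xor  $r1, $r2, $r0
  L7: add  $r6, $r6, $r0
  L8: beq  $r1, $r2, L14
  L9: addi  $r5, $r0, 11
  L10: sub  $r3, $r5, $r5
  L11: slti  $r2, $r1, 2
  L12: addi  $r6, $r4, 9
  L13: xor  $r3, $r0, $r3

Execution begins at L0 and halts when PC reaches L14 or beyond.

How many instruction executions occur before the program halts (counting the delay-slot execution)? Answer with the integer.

9

  step pc=0: andi  $r3, $r0, 3  regs=(0,11,7,0,14,0,8)
  step pc=1: andi  $r2, $r4, 8  regs=(0,11,8,0,14,0,8)
  step pc=2: nor  $r6, $r3, $r3  regs=(0,11,8,0,14,0,65535)
  step pc=3: beq  $r5, $r0, L6  cond=T  regs=(0,11,8,0,14,0,65535)
  step pc=4: xori  $r2, $r3, 1  regs=(0,11,1,0,14,0,65535)
  step pc=6: xor  $r1, $r2, $r0  regs=(0,1,1,0,14,0,65535)
  step pc=7: add  $r6, $r6, $r0  regs=(0,1,1,0,14,0,65535)
  step pc=8: beq  $r1, $r2, L14  cond=T  regs=(0,1,1,0,14,0,65535)
  step pc=9: addi  $r5, $r0, 11  regs=(0,1,1,0,14,11,65535)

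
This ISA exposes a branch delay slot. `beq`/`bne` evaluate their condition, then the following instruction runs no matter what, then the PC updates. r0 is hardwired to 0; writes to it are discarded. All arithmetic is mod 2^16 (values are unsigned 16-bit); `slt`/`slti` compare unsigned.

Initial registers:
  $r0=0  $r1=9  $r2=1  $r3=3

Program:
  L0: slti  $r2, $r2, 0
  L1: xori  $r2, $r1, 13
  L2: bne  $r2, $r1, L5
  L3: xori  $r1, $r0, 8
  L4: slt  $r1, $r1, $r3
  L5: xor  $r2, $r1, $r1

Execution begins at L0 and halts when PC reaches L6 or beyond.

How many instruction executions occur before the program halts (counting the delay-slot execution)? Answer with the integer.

5

PC=0  slti  $r2, $r2, 0      | $r0=0 $r1=9 $r2=0 $r3=3
PC=1  xori  $r2, $r1, 13     | $r0=0 $r1=9 $r2=4 $r3=3
PC=2  bne  $r2, $r1, L5      | $r0=0 $r1=9 $r2=4 $r3=3  [TAKEN]
PC=3  xori  $r1, $r0, 8      | $r0=0 $r1=8 $r2=4 $r3=3
PC=5  xor  $r2, $r1, $r1     | $r0=0 $r1=8 $r2=0 $r3=3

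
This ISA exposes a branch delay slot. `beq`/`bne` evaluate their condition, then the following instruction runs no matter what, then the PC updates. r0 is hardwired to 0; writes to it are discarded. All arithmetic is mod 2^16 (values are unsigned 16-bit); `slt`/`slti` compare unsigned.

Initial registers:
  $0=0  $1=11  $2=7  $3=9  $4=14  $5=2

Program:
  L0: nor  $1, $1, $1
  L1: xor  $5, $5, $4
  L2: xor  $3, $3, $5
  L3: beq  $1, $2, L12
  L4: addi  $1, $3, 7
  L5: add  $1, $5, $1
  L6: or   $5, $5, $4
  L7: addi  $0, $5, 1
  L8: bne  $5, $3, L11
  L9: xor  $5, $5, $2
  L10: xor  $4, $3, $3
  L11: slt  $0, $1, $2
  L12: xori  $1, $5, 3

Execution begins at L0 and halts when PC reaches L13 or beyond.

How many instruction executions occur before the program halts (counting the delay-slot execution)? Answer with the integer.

12

#0 nor  $1, $1, $1 ; 0/65524/7/9/14/2
#1 xor  $5, $5, $4 ; 0/65524/7/9/14/12
#2 xor  $3, $3, $5 ; 0/65524/7/5/14/12
#3 beq  $1, $2, L12 ; 0/65524/7/5/14/12 ; →fallthru
#4 addi  $1, $3, 7 ; 0/12/7/5/14/12
#5 add  $1, $5, $1 ; 0/24/7/5/14/12
#6 or   $5, $5, $4 ; 0/24/7/5/14/14
#7 addi  $0, $5, 1 ; 0/24/7/5/14/14
#8 bne  $5, $3, L11 ; 0/24/7/5/14/14 ; →target
#9 xor  $5, $5, $2 ; 0/24/7/5/14/9
#11 slt  $0, $1, $2 ; 0/24/7/5/14/9
#12 xori  $1, $5, 3 ; 0/10/7/5/14/9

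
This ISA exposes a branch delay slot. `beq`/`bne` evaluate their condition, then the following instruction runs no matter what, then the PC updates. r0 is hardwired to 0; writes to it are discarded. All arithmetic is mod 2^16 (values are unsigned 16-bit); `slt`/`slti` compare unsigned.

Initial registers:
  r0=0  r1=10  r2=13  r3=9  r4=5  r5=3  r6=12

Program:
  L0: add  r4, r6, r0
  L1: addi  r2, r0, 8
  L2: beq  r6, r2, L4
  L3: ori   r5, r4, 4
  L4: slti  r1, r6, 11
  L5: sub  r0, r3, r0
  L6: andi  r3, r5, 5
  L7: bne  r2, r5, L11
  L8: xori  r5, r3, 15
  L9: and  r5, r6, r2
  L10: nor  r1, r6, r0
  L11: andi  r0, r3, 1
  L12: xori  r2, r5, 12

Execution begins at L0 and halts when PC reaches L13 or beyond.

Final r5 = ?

11

#0 add  r4, r6, r0 ; 0/10/13/9/12/3/12
#1 addi  r2, r0, 8 ; 0/10/8/9/12/3/12
#2 beq  r6, r2, L4 ; 0/10/8/9/12/3/12 ; →fallthru
#3 ori   r5, r4, 4 ; 0/10/8/9/12/12/12
#4 slti  r1, r6, 11 ; 0/0/8/9/12/12/12
#5 sub  r0, r3, r0 ; 0/0/8/9/12/12/12
#6 andi  r3, r5, 5 ; 0/0/8/4/12/12/12
#7 bne  r2, r5, L11 ; 0/0/8/4/12/12/12 ; →target
#8 xori  r5, r3, 15 ; 0/0/8/4/12/11/12
#11 andi  r0, r3, 1 ; 0/0/8/4/12/11/12
#12 xori  r2, r5, 12 ; 0/0/7/4/12/11/12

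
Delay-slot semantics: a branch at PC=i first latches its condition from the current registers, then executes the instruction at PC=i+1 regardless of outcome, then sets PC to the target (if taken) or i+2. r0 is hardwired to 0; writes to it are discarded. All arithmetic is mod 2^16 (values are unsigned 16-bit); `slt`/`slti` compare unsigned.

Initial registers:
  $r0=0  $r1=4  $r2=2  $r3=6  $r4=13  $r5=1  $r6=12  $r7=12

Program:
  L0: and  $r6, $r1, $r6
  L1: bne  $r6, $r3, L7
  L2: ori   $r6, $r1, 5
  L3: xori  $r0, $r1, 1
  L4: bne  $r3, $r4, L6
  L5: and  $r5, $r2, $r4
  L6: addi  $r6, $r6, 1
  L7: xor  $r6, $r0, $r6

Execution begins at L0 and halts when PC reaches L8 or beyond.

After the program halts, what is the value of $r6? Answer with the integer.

5

[0] and  $r6, $r1, $r6  →  {$r0:0, $r1:4, $r2:2, $r3:6, $r4:13, $r5:1, $r6:4, $r7:12}
[1] bne  $r6, $r3, L7  →  {$r0:0, $r1:4, $r2:2, $r3:6, $r4:13, $r5:1, $r6:4, $r7:12}  ⟨branch taken⟩
[2] ori   $r6, $r1, 5  →  {$r0:0, $r1:4, $r2:2, $r3:6, $r4:13, $r5:1, $r6:5, $r7:12}
[7] xor  $r6, $r0, $r6  →  {$r0:0, $r1:4, $r2:2, $r3:6, $r4:13, $r5:1, $r6:5, $r7:12}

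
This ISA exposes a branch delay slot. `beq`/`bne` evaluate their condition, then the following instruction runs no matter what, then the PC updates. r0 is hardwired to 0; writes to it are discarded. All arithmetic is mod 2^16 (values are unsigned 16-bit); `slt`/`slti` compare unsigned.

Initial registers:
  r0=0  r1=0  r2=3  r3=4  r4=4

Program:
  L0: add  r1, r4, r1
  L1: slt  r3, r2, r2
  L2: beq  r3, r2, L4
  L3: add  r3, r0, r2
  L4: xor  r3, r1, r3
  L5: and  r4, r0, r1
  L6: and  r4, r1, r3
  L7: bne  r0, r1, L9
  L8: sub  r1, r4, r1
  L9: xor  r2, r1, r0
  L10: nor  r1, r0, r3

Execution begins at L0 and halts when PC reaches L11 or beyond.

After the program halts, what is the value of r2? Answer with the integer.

PC=0  add  r1, r4, r1        | r0=0 r1=4 r2=3 r3=4 r4=4
PC=1  slt  r3, r2, r2        | r0=0 r1=4 r2=3 r3=0 r4=4
PC=2  beq  r3, r2, L4        | r0=0 r1=4 r2=3 r3=0 r4=4  [not taken]
PC=3  add  r3, r0, r2        | r0=0 r1=4 r2=3 r3=3 r4=4
PC=4  xor  r3, r1, r3        | r0=0 r1=4 r2=3 r3=7 r4=4
PC=5  and  r4, r0, r1        | r0=0 r1=4 r2=3 r3=7 r4=0
PC=6  and  r4, r1, r3        | r0=0 r1=4 r2=3 r3=7 r4=4
PC=7  bne  r0, r1, L9        | r0=0 r1=4 r2=3 r3=7 r4=4  [TAKEN]
PC=8  sub  r1, r4, r1        | r0=0 r1=0 r2=3 r3=7 r4=4
PC=9  xor  r2, r1, r0        | r0=0 r1=0 r2=0 r3=7 r4=4
PC=10 nor  r1, r0, r3        | r0=0 r1=65528 r2=0 r3=7 r4=4

0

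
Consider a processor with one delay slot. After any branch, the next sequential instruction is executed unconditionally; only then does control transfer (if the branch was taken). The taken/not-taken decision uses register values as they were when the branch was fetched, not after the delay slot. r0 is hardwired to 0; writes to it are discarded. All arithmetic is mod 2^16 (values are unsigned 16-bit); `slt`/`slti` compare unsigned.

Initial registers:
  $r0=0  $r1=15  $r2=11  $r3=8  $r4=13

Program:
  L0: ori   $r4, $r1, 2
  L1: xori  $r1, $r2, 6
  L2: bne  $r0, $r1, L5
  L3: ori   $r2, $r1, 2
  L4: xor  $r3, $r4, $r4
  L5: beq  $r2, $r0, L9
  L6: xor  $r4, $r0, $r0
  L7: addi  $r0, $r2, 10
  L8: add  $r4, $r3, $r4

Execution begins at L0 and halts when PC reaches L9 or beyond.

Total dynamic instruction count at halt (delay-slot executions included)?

8

#0 ori   $r4, $r1, 2 ; 0/15/11/8/15
#1 xori  $r1, $r2, 6 ; 0/13/11/8/15
#2 bne  $r0, $r1, L5 ; 0/13/11/8/15 ; →target
#3 ori   $r2, $r1, 2 ; 0/13/15/8/15
#5 beq  $r2, $r0, L9 ; 0/13/15/8/15 ; →fallthru
#6 xor  $r4, $r0, $r0 ; 0/13/15/8/0
#7 addi  $r0, $r2, 10 ; 0/13/15/8/0
#8 add  $r4, $r3, $r4 ; 0/13/15/8/8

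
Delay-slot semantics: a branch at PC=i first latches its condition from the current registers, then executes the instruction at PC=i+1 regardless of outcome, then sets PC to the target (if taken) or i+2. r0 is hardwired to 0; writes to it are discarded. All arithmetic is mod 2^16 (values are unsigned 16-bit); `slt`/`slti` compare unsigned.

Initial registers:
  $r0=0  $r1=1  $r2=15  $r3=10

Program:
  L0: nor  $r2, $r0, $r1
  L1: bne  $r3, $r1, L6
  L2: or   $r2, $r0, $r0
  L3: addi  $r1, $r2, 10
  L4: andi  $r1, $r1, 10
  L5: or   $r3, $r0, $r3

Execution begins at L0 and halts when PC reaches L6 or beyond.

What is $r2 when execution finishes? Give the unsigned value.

0

#0 nor  $r2, $r0, $r1 ; 0/1/65534/10
#1 bne  $r3, $r1, L6 ; 0/1/65534/10 ; →target
#2 or   $r2, $r0, $r0 ; 0/1/0/10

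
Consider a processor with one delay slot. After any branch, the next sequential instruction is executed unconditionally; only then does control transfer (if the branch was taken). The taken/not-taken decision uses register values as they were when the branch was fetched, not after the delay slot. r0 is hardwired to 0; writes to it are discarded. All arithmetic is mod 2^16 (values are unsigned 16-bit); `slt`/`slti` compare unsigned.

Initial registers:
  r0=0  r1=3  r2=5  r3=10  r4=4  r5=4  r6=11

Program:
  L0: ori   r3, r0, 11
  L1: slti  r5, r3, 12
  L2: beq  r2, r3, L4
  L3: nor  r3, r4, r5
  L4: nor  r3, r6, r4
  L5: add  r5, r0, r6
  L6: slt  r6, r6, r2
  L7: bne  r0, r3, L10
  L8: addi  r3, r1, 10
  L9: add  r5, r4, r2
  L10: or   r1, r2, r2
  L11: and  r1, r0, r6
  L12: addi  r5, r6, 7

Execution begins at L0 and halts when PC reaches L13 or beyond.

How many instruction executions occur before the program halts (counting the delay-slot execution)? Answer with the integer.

#0 ori   r3, r0, 11 ; 0/3/5/11/4/4/11
#1 slti  r5, r3, 12 ; 0/3/5/11/4/1/11
#2 beq  r2, r3, L4 ; 0/3/5/11/4/1/11 ; →fallthru
#3 nor  r3, r4, r5 ; 0/3/5/65530/4/1/11
#4 nor  r3, r6, r4 ; 0/3/5/65520/4/1/11
#5 add  r5, r0, r6 ; 0/3/5/65520/4/11/11
#6 slt  r6, r6, r2 ; 0/3/5/65520/4/11/0
#7 bne  r0, r3, L10 ; 0/3/5/65520/4/11/0 ; →target
#8 addi  r3, r1, 10 ; 0/3/5/13/4/11/0
#10 or   r1, r2, r2 ; 0/5/5/13/4/11/0
#11 and  r1, r0, r6 ; 0/0/5/13/4/11/0
#12 addi  r5, r6, 7 ; 0/0/5/13/4/7/0

12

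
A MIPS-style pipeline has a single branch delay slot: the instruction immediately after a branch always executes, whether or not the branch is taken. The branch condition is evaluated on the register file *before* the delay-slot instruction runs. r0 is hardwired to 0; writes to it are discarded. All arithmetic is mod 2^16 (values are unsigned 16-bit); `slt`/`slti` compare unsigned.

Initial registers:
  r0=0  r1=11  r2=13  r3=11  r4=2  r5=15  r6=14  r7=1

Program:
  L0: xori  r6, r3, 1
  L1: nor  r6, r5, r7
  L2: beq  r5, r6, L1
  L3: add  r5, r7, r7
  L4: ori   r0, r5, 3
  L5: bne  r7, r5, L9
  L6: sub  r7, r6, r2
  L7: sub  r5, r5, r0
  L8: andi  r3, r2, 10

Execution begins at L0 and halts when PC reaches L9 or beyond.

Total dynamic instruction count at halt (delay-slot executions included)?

7

  step pc=0: xori  r6, r3, 1  regs=(0,11,13,11,2,15,10,1)
  step pc=1: nor  r6, r5, r7  regs=(0,11,13,11,2,15,65520,1)
  step pc=2: beq  r5, r6, L1  cond=F  regs=(0,11,13,11,2,15,65520,1)
  step pc=3: add  r5, r7, r7  regs=(0,11,13,11,2,2,65520,1)
  step pc=4: ori   r0, r5, 3  regs=(0,11,13,11,2,2,65520,1)
  step pc=5: bne  r7, r5, L9  cond=T  regs=(0,11,13,11,2,2,65520,1)
  step pc=6: sub  r7, r6, r2  regs=(0,11,13,11,2,2,65520,65507)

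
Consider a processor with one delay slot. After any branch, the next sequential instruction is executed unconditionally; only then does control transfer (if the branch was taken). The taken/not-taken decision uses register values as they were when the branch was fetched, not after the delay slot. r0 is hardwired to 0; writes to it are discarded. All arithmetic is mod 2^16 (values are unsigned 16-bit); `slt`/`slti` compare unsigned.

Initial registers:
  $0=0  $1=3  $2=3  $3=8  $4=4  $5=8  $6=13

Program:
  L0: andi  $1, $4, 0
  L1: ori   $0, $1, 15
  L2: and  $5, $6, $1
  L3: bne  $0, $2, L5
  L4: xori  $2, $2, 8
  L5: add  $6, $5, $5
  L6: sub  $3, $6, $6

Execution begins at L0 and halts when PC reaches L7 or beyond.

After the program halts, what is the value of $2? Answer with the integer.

11

PC=0  andi  $1, $4, 0        | $0=0 $1=0 $2=3 $3=8 $4=4 $5=8 $6=13
PC=1  ori   $0, $1, 15       | $0=0 $1=0 $2=3 $3=8 $4=4 $5=8 $6=13
PC=2  and  $5, $6, $1        | $0=0 $1=0 $2=3 $3=8 $4=4 $5=0 $6=13
PC=3  bne  $0, $2, L5        | $0=0 $1=0 $2=3 $3=8 $4=4 $5=0 $6=13  [TAKEN]
PC=4  xori  $2, $2, 8        | $0=0 $1=0 $2=11 $3=8 $4=4 $5=0 $6=13
PC=5  add  $6, $5, $5        | $0=0 $1=0 $2=11 $3=8 $4=4 $5=0 $6=0
PC=6  sub  $3, $6, $6        | $0=0 $1=0 $2=11 $3=0 $4=4 $5=0 $6=0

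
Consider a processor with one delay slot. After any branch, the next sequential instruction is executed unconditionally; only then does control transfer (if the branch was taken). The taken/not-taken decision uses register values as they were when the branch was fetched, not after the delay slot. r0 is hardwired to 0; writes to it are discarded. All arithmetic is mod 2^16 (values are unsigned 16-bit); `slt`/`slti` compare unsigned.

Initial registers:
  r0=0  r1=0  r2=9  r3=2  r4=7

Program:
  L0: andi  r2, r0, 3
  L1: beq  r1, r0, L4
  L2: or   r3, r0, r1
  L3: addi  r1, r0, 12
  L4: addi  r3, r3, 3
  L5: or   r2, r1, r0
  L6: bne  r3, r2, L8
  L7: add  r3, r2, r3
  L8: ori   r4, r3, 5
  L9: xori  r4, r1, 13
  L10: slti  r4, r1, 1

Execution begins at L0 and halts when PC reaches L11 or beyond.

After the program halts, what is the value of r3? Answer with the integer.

3

PC=0  andi  r2, r0, 3        | r0=0 r1=0 r2=0 r3=2 r4=7
PC=1  beq  r1, r0, L4        | r0=0 r1=0 r2=0 r3=2 r4=7  [TAKEN]
PC=2  or   r3, r0, r1        | r0=0 r1=0 r2=0 r3=0 r4=7
PC=4  addi  r3, r3, 3        | r0=0 r1=0 r2=0 r3=3 r4=7
PC=5  or   r2, r1, r0        | r0=0 r1=0 r2=0 r3=3 r4=7
PC=6  bne  r3, r2, L8        | r0=0 r1=0 r2=0 r3=3 r4=7  [TAKEN]
PC=7  add  r3, r2, r3        | r0=0 r1=0 r2=0 r3=3 r4=7
PC=8  ori   r4, r3, 5        | r0=0 r1=0 r2=0 r3=3 r4=7
PC=9  xori  r4, r1, 13       | r0=0 r1=0 r2=0 r3=3 r4=13
PC=10 slti  r4, r1, 1        | r0=0 r1=0 r2=0 r3=3 r4=1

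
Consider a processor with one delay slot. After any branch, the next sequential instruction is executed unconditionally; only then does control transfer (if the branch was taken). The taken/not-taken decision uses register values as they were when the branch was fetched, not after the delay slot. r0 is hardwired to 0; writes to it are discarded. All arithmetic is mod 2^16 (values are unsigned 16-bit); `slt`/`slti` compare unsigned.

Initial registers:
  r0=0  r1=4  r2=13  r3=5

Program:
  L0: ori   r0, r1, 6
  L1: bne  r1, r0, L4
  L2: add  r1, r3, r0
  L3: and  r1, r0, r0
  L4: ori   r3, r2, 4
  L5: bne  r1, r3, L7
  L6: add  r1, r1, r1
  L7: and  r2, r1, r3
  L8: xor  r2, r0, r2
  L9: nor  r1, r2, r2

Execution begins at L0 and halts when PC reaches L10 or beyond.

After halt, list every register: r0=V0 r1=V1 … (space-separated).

r0=0 r1=65527 r2=8 r3=13

PC=0  ori   r0, r1, 6        | r0=0 r1=4 r2=13 r3=5
PC=1  bne  r1, r0, L4        | r0=0 r1=4 r2=13 r3=5  [TAKEN]
PC=2  add  r1, r3, r0        | r0=0 r1=5 r2=13 r3=5
PC=4  ori   r3, r2, 4        | r0=0 r1=5 r2=13 r3=13
PC=5  bne  r1, r3, L7        | r0=0 r1=5 r2=13 r3=13  [TAKEN]
PC=6  add  r1, r1, r1        | r0=0 r1=10 r2=13 r3=13
PC=7  and  r2, r1, r3        | r0=0 r1=10 r2=8 r3=13
PC=8  xor  r2, r0, r2        | r0=0 r1=10 r2=8 r3=13
PC=9  nor  r1, r2, r2        | r0=0 r1=65527 r2=8 r3=13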